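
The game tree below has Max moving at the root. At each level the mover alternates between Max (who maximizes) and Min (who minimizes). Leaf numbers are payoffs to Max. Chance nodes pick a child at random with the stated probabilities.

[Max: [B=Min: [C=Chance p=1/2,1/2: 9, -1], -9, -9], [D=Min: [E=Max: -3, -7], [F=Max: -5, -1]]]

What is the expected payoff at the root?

-3

C (Chance): 1/2·9 + 1/2·-1 = 4
B (Min): min(4, -9, -9) = -9
E (Max): max(-3, -7) = -3
F (Max): max(-5, -1) = -1
D (Min): min(-3, -1) = -3
Root (Max): max(-9, -3) = -3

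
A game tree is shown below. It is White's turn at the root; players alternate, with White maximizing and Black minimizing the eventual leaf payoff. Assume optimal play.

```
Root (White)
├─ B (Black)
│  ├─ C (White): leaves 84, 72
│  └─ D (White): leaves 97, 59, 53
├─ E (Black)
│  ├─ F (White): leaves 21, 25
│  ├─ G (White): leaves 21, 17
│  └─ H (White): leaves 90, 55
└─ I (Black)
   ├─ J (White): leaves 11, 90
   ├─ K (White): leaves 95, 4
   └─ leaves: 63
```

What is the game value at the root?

C (White): max(84, 72) = 84
D (White): max(97, 59, 53) = 97
B (Black): min(84, 97) = 84
F (White): max(21, 25) = 25
G (White): max(21, 17) = 21
H (White): max(90, 55) = 90
E (Black): min(25, 21, 90) = 21
J (White): max(11, 90) = 90
K (White): max(95, 4) = 95
I (Black): min(90, 95, 63) = 63
Root (White): max(84, 21, 63) = 84

84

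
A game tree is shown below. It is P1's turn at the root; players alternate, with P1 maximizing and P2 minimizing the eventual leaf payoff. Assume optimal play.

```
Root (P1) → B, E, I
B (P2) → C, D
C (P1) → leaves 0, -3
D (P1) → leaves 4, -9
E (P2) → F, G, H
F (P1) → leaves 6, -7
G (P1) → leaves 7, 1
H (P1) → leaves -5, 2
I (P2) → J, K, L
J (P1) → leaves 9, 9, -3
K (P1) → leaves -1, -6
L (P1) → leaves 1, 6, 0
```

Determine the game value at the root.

2

C (P1): max(0, -3) = 0
D (P1): max(4, -9) = 4
B (P2): min(0, 4) = 0
F (P1): max(6, -7) = 6
G (P1): max(7, 1) = 7
H (P1): max(-5, 2) = 2
E (P2): min(6, 7, 2) = 2
J (P1): max(9, 9, -3) = 9
K (P1): max(-1, -6) = -1
L (P1): max(1, 6, 0) = 6
I (P2): min(9, -1, 6) = -1
Root (P1): max(0, 2, -1) = 2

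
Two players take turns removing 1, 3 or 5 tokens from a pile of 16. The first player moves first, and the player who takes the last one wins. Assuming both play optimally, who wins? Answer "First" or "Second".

Mark each pile size as W (mover wins) or L (mover loses):
i:   0  1  2  3  4  5  6  7  8  9 10 11 12 13 14 15 16
     L  W  L  W  L  W  L  W  L  W  L  W  L  W  L  W  L
Position 16 is L, so the second player wins.

Second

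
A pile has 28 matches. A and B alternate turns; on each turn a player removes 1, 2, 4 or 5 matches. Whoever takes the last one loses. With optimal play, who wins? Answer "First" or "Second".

Compute winning (W) and losing (L) positions by backward induction:
i:   0  1  2  3  4  5  6  7  8  9 10 11 12 13 14 15 16 17 18 19 20 21 22 23 24 25 26 27 28
     W  L  W  W  L  W  W  L  W  W  L  W  W  L  W  W  L  W  W  L  W  W  L  W  W  L  W  W  L
Position 28 is L, so the second player wins.

Second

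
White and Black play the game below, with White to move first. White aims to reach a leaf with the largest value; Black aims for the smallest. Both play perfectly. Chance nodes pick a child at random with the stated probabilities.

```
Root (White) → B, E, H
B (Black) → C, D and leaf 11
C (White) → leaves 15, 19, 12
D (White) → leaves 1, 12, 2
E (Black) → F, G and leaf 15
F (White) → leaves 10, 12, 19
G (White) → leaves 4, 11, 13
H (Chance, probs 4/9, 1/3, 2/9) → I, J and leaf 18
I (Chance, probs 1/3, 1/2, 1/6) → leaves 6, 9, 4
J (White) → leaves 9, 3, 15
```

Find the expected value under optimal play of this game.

13

C (White): max(15, 19, 12) = 19
D (White): max(1, 12, 2) = 12
B (Black): min(19, 12, 11) = 11
F (White): max(10, 12, 19) = 19
G (White): max(4, 11, 13) = 13
E (Black): min(19, 13, 15) = 13
I (Chance): 1/3·6 + 1/2·9 + 1/6·4 = 7.17
J (White): max(9, 3, 15) = 15
H (Chance): 4/9·7.17 + 1/3·15 + 2/9·18 = 12.19
Root (White): max(11, 13, 12.19) = 13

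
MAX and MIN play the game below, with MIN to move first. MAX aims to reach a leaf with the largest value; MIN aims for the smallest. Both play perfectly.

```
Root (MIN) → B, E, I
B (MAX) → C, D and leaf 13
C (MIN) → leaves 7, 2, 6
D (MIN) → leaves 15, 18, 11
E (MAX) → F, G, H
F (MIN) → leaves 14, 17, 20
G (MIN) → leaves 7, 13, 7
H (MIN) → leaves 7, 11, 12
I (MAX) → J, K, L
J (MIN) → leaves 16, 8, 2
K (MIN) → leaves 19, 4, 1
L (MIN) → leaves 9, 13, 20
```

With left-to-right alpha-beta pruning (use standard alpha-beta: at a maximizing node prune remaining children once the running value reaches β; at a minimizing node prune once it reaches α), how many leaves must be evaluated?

C [α=-∞,β=+∞]: v=2
D [α=2,β=+∞]: v=11
B [α=-∞,β=+∞]: v=13
F [α=-∞,β=13]: v=14
E [α=-∞,β=13]: v=14 after child 1 ≥ β → β-cutoff, skip 2
J [α=-∞,β=13]: v=2
K [α=2,β=13]: v=1
L [α=2,β=13]: v=9
I [α=-∞,β=13]: v=9
Root [α=-∞,β=+∞]: v=9
Leaves evaluated: 19 of 25.

19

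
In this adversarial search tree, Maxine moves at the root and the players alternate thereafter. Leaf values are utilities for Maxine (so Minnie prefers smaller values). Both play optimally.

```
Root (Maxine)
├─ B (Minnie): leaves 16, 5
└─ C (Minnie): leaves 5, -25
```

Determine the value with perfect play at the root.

B (Minnie): min(16, 5) = 5
C (Minnie): min(5, -25) = -25
Root (Maxine): max(5, -25) = 5

5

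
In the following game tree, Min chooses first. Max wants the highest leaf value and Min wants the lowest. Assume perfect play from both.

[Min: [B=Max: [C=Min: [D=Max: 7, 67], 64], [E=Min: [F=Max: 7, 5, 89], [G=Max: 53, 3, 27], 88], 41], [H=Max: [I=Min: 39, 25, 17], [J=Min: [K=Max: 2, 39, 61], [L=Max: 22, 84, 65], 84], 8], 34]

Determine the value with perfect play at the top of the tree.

34

D (Max): max(7, 67) = 67
C (Min): min(67, 64) = 64
F (Max): max(7, 5, 89) = 89
G (Max): max(53, 3, 27) = 53
E (Min): min(89, 53, 88) = 53
B (Max): max(64, 53, 41) = 64
I (Min): min(39, 25, 17) = 17
K (Max): max(2, 39, 61) = 61
L (Max): max(22, 84, 65) = 84
J (Min): min(61, 84, 84) = 61
H (Max): max(17, 61, 8) = 61
Root (Min): min(64, 61, 34) = 34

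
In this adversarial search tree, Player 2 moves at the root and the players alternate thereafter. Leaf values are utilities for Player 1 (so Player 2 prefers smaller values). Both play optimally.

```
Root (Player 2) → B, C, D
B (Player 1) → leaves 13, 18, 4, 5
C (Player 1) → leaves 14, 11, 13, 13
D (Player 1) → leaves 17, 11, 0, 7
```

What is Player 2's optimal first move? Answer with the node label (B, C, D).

B (Player 1): max(13, 18, 4, 5) = 18
C (Player 1): max(14, 11, 13, 13) = 14
D (Player 1): max(17, 11, 0, 7) = 17
Root (Player 2): min(18, 14, 17) = 14
Player 2 picks the child with the lowest value: C (value 14).

C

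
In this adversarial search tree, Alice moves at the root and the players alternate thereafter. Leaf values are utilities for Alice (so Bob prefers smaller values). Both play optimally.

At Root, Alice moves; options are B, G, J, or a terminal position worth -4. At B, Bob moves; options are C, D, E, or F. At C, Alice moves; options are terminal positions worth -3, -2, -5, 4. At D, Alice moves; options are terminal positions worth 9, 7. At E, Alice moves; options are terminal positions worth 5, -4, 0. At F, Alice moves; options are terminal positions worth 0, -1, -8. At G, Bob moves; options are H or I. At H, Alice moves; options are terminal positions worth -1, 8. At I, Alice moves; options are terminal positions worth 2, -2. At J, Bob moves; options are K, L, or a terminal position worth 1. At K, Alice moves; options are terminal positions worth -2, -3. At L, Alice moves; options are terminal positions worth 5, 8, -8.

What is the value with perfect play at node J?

K: max(-2, -3) = -2
L: max(5, 8, -8) = 8
J: min(-2, 8, 1) = -2

-2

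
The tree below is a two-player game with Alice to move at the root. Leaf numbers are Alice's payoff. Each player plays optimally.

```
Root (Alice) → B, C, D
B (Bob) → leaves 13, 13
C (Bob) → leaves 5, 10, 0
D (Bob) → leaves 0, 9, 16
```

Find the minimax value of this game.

B (Bob): min(13, 13) = 13
C (Bob): min(5, 10, 0) = 0
D (Bob): min(0, 9, 16) = 0
Root (Alice): max(13, 0, 0) = 13

13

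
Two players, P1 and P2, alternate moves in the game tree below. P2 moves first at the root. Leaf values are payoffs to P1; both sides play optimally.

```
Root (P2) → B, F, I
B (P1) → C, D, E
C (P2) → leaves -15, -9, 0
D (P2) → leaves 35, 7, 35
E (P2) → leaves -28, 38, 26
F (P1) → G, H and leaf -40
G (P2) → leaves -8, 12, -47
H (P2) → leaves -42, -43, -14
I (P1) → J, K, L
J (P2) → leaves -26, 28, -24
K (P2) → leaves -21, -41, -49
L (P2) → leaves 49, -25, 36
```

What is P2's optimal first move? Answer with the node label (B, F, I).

F

C (P2): min(-15, -9, 0) = -15
D (P2): min(35, 7, 35) = 7
E (P2): min(-28, 38, 26) = -28
B (P1): max(-15, 7, -28) = 7
G (P2): min(-8, 12, -47) = -47
H (P2): min(-42, -43, -14) = -43
F (P1): max(-47, -43, -40) = -40
J (P2): min(-26, 28, -24) = -26
K (P2): min(-21, -41, -49) = -49
L (P2): min(49, -25, 36) = -25
I (P1): max(-26, -49, -25) = -25
Root (P2): min(7, -40, -25) = -40
P2 picks the child with the lowest value: F (value -40).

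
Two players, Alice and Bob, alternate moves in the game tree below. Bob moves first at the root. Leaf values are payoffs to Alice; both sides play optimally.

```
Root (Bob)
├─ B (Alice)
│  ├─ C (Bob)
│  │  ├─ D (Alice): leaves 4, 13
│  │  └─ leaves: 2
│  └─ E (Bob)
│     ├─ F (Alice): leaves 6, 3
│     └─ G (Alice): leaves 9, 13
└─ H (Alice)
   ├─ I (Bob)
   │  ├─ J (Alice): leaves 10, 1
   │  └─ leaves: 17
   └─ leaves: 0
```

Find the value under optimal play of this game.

D (Alice): max(4, 13) = 13
C (Bob): min(13, 2) = 2
F (Alice): max(6, 3) = 6
G (Alice): max(9, 13) = 13
E (Bob): min(6, 13) = 6
B (Alice): max(2, 6) = 6
J (Alice): max(10, 1) = 10
I (Bob): min(10, 17) = 10
H (Alice): max(10, 0) = 10
Root (Bob): min(6, 10) = 6

6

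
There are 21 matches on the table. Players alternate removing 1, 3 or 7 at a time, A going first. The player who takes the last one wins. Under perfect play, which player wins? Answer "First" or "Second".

i:   0  1  2  3  4  5  6  7  8  9 10 11 12 13 14 15 16 17 18 19 20 21
     L  W  L  W  L  W  L  W  L  W  L  W  L  W  L  W  L  W  L  W  L  W
Position 21 is W, so the first player wins.

First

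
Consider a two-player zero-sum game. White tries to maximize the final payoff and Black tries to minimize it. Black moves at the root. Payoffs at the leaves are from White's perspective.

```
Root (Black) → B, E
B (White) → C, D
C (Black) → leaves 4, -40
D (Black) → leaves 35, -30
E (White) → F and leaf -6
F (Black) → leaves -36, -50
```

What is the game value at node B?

C: min(4, -40) = -40
D: min(35, -30) = -30
B: max(-40, -30) = -30

-30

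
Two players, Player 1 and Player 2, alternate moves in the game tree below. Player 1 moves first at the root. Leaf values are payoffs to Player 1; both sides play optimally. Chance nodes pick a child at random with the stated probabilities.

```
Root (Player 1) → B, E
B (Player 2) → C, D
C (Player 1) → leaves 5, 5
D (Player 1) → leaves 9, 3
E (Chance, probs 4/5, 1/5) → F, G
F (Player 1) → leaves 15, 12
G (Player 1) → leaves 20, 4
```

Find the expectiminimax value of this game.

C (Player 1): max(5, 5) = 5
D (Player 1): max(9, 3) = 9
B (Player 2): min(5, 9) = 5
F (Player 1): max(15, 12) = 15
G (Player 1): max(20, 4) = 20
E (Chance): 4/5·15 + 1/5·20 = 16
Root (Player 1): max(5, 16) = 16

16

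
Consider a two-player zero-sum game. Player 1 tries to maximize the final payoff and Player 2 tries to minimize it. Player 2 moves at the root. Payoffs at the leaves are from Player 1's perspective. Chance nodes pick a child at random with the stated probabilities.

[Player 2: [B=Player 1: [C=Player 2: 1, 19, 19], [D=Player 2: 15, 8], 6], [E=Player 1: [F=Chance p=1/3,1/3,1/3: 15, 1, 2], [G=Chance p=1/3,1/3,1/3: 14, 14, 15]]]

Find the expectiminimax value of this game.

8

C (Player 2): min(1, 19, 19) = 1
D (Player 2): min(15, 8) = 8
B (Player 1): max(1, 8, 6) = 8
F (Chance): 1/3·15 + 1/3·1 + 1/3·2 = 6
G (Chance): 1/3·14 + 1/3·14 + 1/3·15 = 14.33
E (Player 1): max(6, 14.33) = 14.33
Root (Player 2): min(8, 14.33) = 8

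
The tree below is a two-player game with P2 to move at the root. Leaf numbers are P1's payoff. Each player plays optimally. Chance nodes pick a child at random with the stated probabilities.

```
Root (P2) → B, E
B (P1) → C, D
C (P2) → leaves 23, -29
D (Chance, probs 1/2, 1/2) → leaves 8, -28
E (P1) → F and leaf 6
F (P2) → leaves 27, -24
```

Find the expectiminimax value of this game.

C (P2): min(23, -29) = -29
D (Chance): 1/2·8 + 1/2·-28 = -10
B (P1): max(-29, -10) = -10
F (P2): min(27, -24) = -24
E (P1): max(-24, 6) = 6
Root (P2): min(-10, 6) = -10

-10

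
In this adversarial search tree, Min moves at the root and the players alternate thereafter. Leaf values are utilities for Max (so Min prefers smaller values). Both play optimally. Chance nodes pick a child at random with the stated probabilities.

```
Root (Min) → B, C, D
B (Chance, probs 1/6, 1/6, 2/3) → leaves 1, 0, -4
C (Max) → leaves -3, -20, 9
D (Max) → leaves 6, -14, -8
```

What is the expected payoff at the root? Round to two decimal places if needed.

B (Chance): 1/6·1 + 1/6·0 + 2/3·-4 = -2.5
C (Max): max(-3, -20, 9) = 9
D (Max): max(6, -14, -8) = 6
Root (Min): min(-2.5, 9, 6) = -2.5

-2.5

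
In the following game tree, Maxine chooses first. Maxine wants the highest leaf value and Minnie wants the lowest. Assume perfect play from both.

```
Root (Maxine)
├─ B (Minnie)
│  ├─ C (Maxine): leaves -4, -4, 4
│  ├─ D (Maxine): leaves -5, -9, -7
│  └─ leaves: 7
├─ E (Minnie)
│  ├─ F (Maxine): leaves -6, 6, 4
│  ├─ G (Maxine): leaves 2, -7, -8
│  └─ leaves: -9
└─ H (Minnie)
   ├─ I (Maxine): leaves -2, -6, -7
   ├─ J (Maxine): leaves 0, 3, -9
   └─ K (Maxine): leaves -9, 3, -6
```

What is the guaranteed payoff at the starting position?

-2

C (Maxine): max(-4, -4, 4) = 4
D (Maxine): max(-5, -9, -7) = -5
B (Minnie): min(4, -5, 7) = -5
F (Maxine): max(-6, 6, 4) = 6
G (Maxine): max(2, -7, -8) = 2
E (Minnie): min(6, 2, -9) = -9
I (Maxine): max(-2, -6, -7) = -2
J (Maxine): max(0, 3, -9) = 3
K (Maxine): max(-9, 3, -6) = 3
H (Minnie): min(-2, 3, 3) = -2
Root (Maxine): max(-5, -9, -2) = -2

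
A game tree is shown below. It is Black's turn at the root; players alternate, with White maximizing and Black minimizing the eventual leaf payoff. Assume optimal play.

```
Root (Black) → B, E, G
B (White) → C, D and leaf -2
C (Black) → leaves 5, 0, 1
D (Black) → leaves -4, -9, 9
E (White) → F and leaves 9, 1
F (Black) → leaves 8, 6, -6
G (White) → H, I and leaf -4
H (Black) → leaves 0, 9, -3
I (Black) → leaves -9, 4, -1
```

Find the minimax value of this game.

C (Black): min(5, 0, 1) = 0
D (Black): min(-4, -9, 9) = -9
B (White): max(0, -9, -2) = 0
F (Black): min(8, 6, -6) = -6
E (White): max(-6, 9, 1) = 9
H (Black): min(0, 9, -3) = -3
I (Black): min(-9, 4, -1) = -9
G (White): max(-3, -9, -4) = -3
Root (Black): min(0, 9, -3) = -3

-3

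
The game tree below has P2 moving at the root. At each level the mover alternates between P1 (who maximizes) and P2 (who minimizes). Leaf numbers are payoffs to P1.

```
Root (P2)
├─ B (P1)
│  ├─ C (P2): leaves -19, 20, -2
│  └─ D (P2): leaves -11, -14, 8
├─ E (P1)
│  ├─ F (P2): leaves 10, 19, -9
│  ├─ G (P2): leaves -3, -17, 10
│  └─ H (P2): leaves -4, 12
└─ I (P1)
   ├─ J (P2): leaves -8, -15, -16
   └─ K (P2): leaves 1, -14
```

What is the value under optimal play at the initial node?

-14

C (P2): min(-19, 20, -2) = -19
D (P2): min(-11, -14, 8) = -14
B (P1): max(-19, -14) = -14
F (P2): min(10, 19, -9) = -9
G (P2): min(-3, -17, 10) = -17
H (P2): min(-4, 12) = -4
E (P1): max(-9, -17, -4) = -4
J (P2): min(-8, -15, -16) = -16
K (P2): min(1, -14) = -14
I (P1): max(-16, -14) = -14
Root (P2): min(-14, -4, -14) = -14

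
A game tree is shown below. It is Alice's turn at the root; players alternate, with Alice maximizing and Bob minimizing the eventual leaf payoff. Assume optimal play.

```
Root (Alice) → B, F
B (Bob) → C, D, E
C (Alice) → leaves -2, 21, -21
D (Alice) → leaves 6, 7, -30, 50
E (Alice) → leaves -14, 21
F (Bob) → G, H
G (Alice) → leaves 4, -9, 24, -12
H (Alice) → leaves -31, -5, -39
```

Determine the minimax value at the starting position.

C (Alice): max(-2, 21, -21) = 21
D (Alice): max(6, 7, -30, 50) = 50
E (Alice): max(-14, 21) = 21
B (Bob): min(21, 50, 21) = 21
G (Alice): max(4, -9, 24, -12) = 24
H (Alice): max(-31, -5, -39) = -5
F (Bob): min(24, -5) = -5
Root (Alice): max(21, -5) = 21

21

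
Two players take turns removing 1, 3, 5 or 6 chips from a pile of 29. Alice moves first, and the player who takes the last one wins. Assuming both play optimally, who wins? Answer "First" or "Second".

First

i:   0  1  2  3  4  5  6  7  8  9 10 11 12 13 14 15 16 17 18 19 20 21 22 23 24 25 26 27 28 29
     L  W  L  W  L  W  W  W  W  W  W  L  W  L  W  L  W  W  W  W  W  W  L  W  L  W  L  W  W  W
Position 29 is W, so the first player wins.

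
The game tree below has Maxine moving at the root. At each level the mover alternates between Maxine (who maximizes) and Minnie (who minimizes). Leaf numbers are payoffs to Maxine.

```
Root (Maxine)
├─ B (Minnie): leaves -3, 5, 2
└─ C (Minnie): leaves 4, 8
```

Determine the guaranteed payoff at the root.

4

B (Minnie): min(-3, 5, 2) = -3
C (Minnie): min(4, 8) = 4
Root (Maxine): max(-3, 4) = 4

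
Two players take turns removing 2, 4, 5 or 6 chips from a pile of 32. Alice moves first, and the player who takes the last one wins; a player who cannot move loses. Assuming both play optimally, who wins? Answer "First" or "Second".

Positions where the player to move wins (W) vs loses (L):
i:   0  1  2  3  4  5  6  7  8  9 10 11 12 13 14 15 16 17 18 19 20 21 22 23 24 25 26 27 28 29 30 31 32
     L  L  W  W  W  W  W  W  L  L  W  W  W  W  W  W  L  L  W  W  W  W  W  W  L  L  W  W  W  W  W  W  L
Position 32 is L, so the second player wins.

Second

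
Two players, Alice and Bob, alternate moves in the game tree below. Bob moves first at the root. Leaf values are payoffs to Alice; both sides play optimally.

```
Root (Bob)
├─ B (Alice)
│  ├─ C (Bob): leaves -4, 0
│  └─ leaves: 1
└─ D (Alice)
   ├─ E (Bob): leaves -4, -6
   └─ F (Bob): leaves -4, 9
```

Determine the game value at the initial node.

C (Bob): min(-4, 0) = -4
B (Alice): max(-4, 1) = 1
E (Bob): min(-4, -6) = -6
F (Bob): min(-4, 9) = -4
D (Alice): max(-6, -4) = -4
Root (Bob): min(1, -4) = -4

-4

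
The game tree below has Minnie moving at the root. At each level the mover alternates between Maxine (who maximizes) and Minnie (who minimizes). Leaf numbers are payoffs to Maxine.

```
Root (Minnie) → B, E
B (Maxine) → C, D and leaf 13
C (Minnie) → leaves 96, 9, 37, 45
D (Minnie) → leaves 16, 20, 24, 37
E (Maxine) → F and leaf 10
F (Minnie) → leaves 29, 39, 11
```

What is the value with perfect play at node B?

16

C: min(96, 9, 37, 45) = 9
D: min(16, 20, 24, 37) = 16
B: max(9, 16, 13) = 16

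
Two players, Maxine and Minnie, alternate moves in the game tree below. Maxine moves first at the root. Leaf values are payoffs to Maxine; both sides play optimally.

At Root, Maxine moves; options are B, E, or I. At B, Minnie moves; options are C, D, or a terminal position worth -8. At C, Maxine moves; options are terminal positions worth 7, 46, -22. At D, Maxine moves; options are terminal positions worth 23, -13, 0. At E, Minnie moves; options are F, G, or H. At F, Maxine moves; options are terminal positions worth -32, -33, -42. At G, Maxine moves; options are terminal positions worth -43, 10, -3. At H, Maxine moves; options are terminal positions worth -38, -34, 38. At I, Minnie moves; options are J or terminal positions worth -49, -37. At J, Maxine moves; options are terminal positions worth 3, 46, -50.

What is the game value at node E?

-32

F: max(-32, -33, -42) = -32
G: max(-43, 10, -3) = 10
H: max(-38, -34, 38) = 38
E: min(-32, 10, 38) = -32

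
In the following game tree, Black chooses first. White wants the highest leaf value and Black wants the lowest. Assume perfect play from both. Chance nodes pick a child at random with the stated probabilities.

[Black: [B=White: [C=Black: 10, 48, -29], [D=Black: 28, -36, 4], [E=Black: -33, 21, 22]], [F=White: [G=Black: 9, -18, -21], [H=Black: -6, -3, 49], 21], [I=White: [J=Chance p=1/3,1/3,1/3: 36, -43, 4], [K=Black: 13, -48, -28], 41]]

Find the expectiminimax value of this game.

C (Black): min(10, 48, -29) = -29
D (Black): min(28, -36, 4) = -36
E (Black): min(-33, 21, 22) = -33
B (White): max(-29, -36, -33) = -29
G (Black): min(9, -18, -21) = -21
H (Black): min(-6, -3, 49) = -6
F (White): max(-21, -6, 21) = 21
J (Chance): 1/3·36 + 1/3·-43 + 1/3·4 = -1
K (Black): min(13, -48, -28) = -48
I (White): max(-1, -48, 41) = 41
Root (Black): min(-29, 21, 41) = -29

-29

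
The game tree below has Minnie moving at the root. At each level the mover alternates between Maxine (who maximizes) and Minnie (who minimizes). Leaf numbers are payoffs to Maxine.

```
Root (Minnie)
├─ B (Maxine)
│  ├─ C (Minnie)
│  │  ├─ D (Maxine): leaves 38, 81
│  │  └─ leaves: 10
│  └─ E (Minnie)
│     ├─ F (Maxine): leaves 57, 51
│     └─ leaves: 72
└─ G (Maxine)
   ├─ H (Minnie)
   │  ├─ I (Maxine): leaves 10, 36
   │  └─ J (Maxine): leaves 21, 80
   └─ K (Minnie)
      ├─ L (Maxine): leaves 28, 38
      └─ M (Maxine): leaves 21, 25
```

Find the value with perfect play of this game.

D (Maxine): max(38, 81) = 81
C (Minnie): min(81, 10) = 10
F (Maxine): max(57, 51) = 57
E (Minnie): min(57, 72) = 57
B (Maxine): max(10, 57) = 57
I (Maxine): max(10, 36) = 36
J (Maxine): max(21, 80) = 80
H (Minnie): min(36, 80) = 36
L (Maxine): max(28, 38) = 38
M (Maxine): max(21, 25) = 25
K (Minnie): min(38, 25) = 25
G (Maxine): max(36, 25) = 36
Root (Minnie): min(57, 36) = 36

36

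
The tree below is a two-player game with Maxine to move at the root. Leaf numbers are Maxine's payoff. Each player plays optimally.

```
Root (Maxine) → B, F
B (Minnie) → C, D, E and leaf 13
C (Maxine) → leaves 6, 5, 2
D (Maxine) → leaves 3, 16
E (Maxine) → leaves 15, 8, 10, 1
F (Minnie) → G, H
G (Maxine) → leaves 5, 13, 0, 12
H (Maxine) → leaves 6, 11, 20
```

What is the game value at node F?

13

G: max(5, 13, 0, 12) = 13
H: max(6, 11, 20) = 20
F: min(13, 20) = 13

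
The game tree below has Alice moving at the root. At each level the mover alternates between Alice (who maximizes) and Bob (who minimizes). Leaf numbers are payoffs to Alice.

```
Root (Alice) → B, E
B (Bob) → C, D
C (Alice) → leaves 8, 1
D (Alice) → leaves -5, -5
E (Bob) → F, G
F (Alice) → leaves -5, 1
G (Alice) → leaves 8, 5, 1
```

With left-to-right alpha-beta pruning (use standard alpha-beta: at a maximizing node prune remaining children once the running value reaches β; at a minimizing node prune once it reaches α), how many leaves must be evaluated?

C [α=-∞,β=+∞]: v=8
D [α=-∞,β=8]: v=-5
B [α=-∞,β=+∞]: v=-5
F [α=-5,β=+∞]: v=1
G [α=-5,β=1]: v=8 after child 1 ≥ β → β-cutoff, skip 2
E [α=-5,β=+∞]: v=1
Root [α=-∞,β=+∞]: v=1
Leaves evaluated: 7 of 9.

7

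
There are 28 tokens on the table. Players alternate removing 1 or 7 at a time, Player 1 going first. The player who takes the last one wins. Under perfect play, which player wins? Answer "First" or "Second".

W/L table (W = player to move can force a win):
i:   0  1  2  3  4  5  6  7  8  9 10 11 12 13 14 15 16 17 18 19 20 21 22 23 24 25 26 27 28
     L  W  L  W  L  W  L  W  L  W  L  W  L  W  L  W  L  W  L  W  L  W  L  W  L  W  L  W  L
Position 28 is L, so the second player wins.

Second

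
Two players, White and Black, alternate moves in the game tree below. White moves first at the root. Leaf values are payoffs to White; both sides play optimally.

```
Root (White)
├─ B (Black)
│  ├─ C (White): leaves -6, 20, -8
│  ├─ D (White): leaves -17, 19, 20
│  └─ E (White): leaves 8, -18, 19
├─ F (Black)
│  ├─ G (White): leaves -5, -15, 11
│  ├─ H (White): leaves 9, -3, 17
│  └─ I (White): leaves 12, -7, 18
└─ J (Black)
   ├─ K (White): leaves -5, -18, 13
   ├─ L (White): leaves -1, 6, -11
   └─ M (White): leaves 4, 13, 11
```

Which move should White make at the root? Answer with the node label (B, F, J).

B

C (White): max(-6, 20, -8) = 20
D (White): max(-17, 19, 20) = 20
E (White): max(8, -18, 19) = 19
B (Black): min(20, 20, 19) = 19
G (White): max(-5, -15, 11) = 11
H (White): max(9, -3, 17) = 17
I (White): max(12, -7, 18) = 18
F (Black): min(11, 17, 18) = 11
K (White): max(-5, -18, 13) = 13
L (White): max(-1, 6, -11) = 6
M (White): max(4, 13, 11) = 13
J (Black): min(13, 6, 13) = 6
Root (White): max(19, 11, 6) = 19
White picks the child with the highest value: B (value 19).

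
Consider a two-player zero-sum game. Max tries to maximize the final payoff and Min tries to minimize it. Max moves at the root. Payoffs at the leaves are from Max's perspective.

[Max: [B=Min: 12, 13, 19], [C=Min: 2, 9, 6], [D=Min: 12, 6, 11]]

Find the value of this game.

B (Min): min(12, 13, 19) = 12
C (Min): min(2, 9, 6) = 2
D (Min): min(12, 6, 11) = 6
Root (Max): max(12, 2, 6) = 12

12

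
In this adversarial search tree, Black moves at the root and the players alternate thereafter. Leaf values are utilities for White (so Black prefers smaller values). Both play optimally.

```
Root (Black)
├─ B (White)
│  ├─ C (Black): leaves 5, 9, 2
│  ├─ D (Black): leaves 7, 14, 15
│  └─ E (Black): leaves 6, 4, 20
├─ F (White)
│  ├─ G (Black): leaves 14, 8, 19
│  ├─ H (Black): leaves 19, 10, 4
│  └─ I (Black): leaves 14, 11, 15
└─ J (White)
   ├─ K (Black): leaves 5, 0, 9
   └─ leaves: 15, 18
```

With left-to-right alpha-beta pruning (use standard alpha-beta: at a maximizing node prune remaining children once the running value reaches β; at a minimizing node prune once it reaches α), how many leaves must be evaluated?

14

C [α=-∞,β=+∞]: v=2
D [α=2,β=+∞]: v=7
E [α=7,β=+∞]: v=6 after child 1 ≤ α → α-cutoff, skip 2
B [α=-∞,β=+∞]: v=7
G [α=-∞,β=7]: v=8
F [α=-∞,β=7]: v=8 after child 1 ≥ β → β-cutoff, skip 2
K [α=-∞,β=7]: v=0
J [α=-∞,β=7]: v=15 after child 2 ≥ β → β-cutoff, skip 1
Root [α=-∞,β=+∞]: v=7
Leaves evaluated: 14 of 23.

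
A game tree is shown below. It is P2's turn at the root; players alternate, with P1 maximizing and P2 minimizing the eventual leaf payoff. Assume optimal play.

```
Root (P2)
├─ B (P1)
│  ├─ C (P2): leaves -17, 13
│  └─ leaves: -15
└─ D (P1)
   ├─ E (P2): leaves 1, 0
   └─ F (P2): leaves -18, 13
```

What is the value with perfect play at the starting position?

-15

C (P2): min(-17, 13) = -17
B (P1): max(-17, -15) = -15
E (P2): min(1, 0) = 0
F (P2): min(-18, 13) = -18
D (P1): max(0, -18) = 0
Root (P2): min(-15, 0) = -15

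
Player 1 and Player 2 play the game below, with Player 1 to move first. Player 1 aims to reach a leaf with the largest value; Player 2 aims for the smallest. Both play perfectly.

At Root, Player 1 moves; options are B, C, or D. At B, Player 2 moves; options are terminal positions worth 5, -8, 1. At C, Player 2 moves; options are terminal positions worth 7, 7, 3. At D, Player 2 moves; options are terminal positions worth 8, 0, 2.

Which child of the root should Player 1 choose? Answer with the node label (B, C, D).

C

B (Player 2): min(5, -8, 1) = -8
C (Player 2): min(7, 7, 3) = 3
D (Player 2): min(8, 0, 2) = 0
Root (Player 1): max(-8, 3, 0) = 3
Player 1 picks the child with the highest value: C (value 3).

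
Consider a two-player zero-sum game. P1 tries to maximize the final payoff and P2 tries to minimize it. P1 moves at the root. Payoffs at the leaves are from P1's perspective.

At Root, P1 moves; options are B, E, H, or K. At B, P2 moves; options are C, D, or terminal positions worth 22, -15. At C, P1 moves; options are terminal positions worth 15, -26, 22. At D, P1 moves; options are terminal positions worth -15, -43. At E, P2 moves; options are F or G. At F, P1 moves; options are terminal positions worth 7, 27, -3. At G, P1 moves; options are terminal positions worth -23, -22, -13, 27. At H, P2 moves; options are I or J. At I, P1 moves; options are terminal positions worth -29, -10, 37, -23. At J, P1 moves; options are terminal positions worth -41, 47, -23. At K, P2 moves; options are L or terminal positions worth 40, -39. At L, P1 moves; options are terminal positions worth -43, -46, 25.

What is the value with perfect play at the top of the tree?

C (P1): max(15, -26, 22) = 22
D (P1): max(-15, -43) = -15
B (P2): min(22, -15, 22, -15) = -15
F (P1): max(7, 27, -3) = 27
G (P1): max(-23, -22, -13, 27) = 27
E (P2): min(27, 27) = 27
I (P1): max(-29, -10, 37, -23) = 37
J (P1): max(-41, 47, -23) = 47
H (P2): min(37, 47) = 37
L (P1): max(-43, -46, 25) = 25
K (P2): min(25, 40, -39) = -39
Root (P1): max(-15, 27, 37, -39) = 37

37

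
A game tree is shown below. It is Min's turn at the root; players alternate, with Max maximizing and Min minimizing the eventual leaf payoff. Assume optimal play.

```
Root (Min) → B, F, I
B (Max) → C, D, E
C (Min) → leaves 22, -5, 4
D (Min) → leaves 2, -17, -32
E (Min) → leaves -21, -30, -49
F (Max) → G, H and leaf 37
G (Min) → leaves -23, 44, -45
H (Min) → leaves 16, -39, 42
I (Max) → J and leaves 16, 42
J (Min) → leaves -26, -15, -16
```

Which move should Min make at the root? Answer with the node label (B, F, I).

B

C (Min): min(22, -5, 4) = -5
D (Min): min(2, -17, -32) = -32
E (Min): min(-21, -30, -49) = -49
B (Max): max(-5, -32, -49) = -5
G (Min): min(-23, 44, -45) = -45
H (Min): min(16, -39, 42) = -39
F (Max): max(-45, -39, 37) = 37
J (Min): min(-26, -15, -16) = -26
I (Max): max(-26, 16, 42) = 42
Root (Min): min(-5, 37, 42) = -5
Min picks the child with the lowest value: B (value -5).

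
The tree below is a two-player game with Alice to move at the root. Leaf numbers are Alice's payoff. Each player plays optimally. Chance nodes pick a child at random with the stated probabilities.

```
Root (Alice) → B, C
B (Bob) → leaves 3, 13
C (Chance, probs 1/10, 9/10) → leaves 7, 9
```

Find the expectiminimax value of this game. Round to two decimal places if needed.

8.8

B (Bob): min(3, 13) = 3
C (Chance): 1/10·7 + 9/10·9 = 8.8
Root (Alice): max(3, 8.8) = 8.8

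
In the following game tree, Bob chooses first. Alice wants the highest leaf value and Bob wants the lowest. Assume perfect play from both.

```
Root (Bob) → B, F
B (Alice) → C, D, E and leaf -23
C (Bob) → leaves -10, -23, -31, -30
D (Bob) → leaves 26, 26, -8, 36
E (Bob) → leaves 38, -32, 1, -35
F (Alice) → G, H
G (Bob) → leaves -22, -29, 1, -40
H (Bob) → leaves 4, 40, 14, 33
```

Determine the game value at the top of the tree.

C (Bob): min(-10, -23, -31, -30) = -31
D (Bob): min(26, 26, -8, 36) = -8
E (Bob): min(38, -32, 1, -35) = -35
B (Alice): max(-31, -8, -35, -23) = -8
G (Bob): min(-22, -29, 1, -40) = -40
H (Bob): min(4, 40, 14, 33) = 4
F (Alice): max(-40, 4) = 4
Root (Bob): min(-8, 4) = -8

-8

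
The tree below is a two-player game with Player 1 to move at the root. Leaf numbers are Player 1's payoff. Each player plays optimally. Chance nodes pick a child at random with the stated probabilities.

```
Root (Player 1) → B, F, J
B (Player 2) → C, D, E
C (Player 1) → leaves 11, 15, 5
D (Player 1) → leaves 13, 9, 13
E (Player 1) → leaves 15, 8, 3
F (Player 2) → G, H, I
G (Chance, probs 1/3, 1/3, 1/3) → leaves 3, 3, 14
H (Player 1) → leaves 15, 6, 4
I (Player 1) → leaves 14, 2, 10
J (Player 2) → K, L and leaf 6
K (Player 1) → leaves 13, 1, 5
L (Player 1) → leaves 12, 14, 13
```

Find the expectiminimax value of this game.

C (Player 1): max(11, 15, 5) = 15
D (Player 1): max(13, 9, 13) = 13
E (Player 1): max(15, 8, 3) = 15
B (Player 2): min(15, 13, 15) = 13
G (Chance): 1/3·3 + 1/3·3 + 1/3·14 = 6.67
H (Player 1): max(15, 6, 4) = 15
I (Player 1): max(14, 2, 10) = 14
F (Player 2): min(6.67, 15, 14) = 6.67
K (Player 1): max(13, 1, 5) = 13
L (Player 1): max(12, 14, 13) = 14
J (Player 2): min(13, 14, 6) = 6
Root (Player 1): max(13, 6.67, 6) = 13

13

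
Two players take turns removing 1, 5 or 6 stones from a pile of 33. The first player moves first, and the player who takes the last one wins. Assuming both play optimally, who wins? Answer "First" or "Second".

Second

Mark each pile size as W (mover wins) or L (mover loses):
i:   0  1  2  3  4  5  6  7  8  9 10 11 12 13 14 15 16 17 18 19 20 21 22 23 24 25 26 27 28 29 30 31 32 33
     L  W  L  W  L  W  W  W  W  W  W  L  W  L  W  L  W  W  W  W  W  W  L  W  L  W  L  W  W  W  W  W  W  L
Position 33 is L, so the second player wins.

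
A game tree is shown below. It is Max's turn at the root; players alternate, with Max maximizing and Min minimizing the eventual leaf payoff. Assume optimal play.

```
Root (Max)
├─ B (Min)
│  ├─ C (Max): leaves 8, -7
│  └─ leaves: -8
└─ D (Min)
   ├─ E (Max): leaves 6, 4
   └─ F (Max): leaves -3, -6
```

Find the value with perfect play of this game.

C (Max): max(8, -7) = 8
B (Min): min(8, -8) = -8
E (Max): max(6, 4) = 6
F (Max): max(-3, -6) = -3
D (Min): min(6, -3) = -3
Root (Max): max(-8, -3) = -3

-3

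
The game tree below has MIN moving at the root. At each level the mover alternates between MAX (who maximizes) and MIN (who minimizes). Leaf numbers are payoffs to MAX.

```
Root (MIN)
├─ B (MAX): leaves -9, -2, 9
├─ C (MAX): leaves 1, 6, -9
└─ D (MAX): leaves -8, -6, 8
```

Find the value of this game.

6

B (MAX): max(-9, -2, 9) = 9
C (MAX): max(1, 6, -9) = 6
D (MAX): max(-8, -6, 8) = 8
Root (MIN): min(9, 6, 8) = 6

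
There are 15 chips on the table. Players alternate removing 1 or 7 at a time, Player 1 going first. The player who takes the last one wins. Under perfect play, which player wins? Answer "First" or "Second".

W/L table (W = player to move can force a win):
i:   0  1  2  3  4  5  6  7  8  9 10 11 12 13 14 15
     L  W  L  W  L  W  L  W  L  W  L  W  L  W  L  W
Position 15 is W, so the first player wins.

First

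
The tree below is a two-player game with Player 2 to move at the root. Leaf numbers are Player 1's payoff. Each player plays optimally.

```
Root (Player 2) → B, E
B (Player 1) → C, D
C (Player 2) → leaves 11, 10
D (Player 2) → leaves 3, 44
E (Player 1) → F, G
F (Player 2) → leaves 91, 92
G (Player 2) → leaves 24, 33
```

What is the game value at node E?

F: min(91, 92) = 91
G: min(24, 33) = 24
E: max(91, 24) = 91

91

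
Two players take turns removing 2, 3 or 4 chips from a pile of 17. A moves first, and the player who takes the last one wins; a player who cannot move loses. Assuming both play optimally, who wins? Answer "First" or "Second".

First

W/L table (W = player to move can force a win):
i:   0  1  2  3  4  5  6  7  8  9 10 11 12 13 14 15 16 17
     L  L  W  W  W  W  L  L  W  W  W  W  L  L  W  W  W  W
Position 17 is W, so the first player wins.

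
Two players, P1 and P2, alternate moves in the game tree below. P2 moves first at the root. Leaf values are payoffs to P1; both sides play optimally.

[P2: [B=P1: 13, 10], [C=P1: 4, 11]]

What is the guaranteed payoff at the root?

B (P1): max(13, 10) = 13
C (P1): max(4, 11) = 11
Root (P2): min(13, 11) = 11

11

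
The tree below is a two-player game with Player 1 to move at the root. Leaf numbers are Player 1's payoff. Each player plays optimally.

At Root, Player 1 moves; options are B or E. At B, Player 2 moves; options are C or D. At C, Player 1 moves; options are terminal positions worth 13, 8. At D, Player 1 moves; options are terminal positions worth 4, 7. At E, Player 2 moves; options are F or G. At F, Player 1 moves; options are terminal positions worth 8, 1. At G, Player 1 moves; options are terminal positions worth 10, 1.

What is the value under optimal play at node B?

C: max(13, 8) = 13
D: max(4, 7) = 7
B: min(13, 7) = 7

7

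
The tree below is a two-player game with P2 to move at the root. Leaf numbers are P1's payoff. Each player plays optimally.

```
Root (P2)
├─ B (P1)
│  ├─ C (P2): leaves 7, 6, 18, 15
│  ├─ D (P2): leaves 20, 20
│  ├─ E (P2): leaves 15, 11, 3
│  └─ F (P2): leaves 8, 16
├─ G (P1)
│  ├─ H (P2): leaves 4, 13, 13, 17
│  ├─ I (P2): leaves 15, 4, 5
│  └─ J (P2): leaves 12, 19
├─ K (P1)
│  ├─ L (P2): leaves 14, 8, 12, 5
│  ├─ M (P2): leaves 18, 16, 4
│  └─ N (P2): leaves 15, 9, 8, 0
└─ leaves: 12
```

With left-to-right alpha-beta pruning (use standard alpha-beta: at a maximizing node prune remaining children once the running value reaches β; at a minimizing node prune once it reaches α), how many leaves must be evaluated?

C [α=-∞,β=+∞]: v=6
D [α=6,β=+∞]: v=20
E [α=20,β=+∞]: v=15 after child 1 ≤ α → α-cutoff, skip 2
F [α=20,β=+∞]: v=8 after child 1 ≤ α → α-cutoff, skip 1
B [α=-∞,β=+∞]: v=20
H [α=-∞,β=20]: v=4
I [α=4,β=20]: v=4 after child 2 ≤ α → α-cutoff, skip 1
J [α=4,β=20]: v=12
G [α=-∞,β=20]: v=12
L [α=-∞,β=12]: v=5
M [α=5,β=12]: v=4
N [α=5,β=12]: v=0
K [α=-∞,β=12]: v=5
Root [α=-∞,β=+∞]: v=5
Leaves evaluated: 28 of 32.

28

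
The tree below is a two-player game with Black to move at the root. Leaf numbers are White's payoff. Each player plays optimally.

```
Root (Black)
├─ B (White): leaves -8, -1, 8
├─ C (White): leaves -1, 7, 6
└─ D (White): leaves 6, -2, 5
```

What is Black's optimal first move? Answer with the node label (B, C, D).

B (White): max(-8, -1, 8) = 8
C (White): max(-1, 7, 6) = 7
D (White): max(6, -2, 5) = 6
Root (Black): min(8, 7, 6) = 6
Black picks the child with the lowest value: D (value 6).

D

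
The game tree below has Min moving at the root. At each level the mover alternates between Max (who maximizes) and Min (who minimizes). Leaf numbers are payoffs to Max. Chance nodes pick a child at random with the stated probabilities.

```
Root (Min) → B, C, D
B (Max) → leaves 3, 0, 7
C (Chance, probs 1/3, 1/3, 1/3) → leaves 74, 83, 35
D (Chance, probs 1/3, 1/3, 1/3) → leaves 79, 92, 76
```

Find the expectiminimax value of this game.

7

B (Max): max(3, 0, 7) = 7
C (Chance): 1/3·74 + 1/3·83 + 1/3·35 = 64
D (Chance): 1/3·79 + 1/3·92 + 1/3·76 = 82.33
Root (Min): min(7, 64, 82.33) = 7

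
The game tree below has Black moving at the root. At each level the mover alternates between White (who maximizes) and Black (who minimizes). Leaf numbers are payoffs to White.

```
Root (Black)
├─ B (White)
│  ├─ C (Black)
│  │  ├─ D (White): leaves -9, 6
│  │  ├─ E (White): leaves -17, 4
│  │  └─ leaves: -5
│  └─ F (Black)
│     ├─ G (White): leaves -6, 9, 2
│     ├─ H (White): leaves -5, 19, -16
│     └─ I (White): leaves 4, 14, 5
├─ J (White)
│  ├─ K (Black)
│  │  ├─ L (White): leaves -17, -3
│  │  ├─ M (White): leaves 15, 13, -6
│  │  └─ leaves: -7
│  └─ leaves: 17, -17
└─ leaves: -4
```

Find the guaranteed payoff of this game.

-4

D (White): max(-9, 6) = 6
E (White): max(-17, 4) = 4
C (Black): min(6, 4, -5) = -5
G (White): max(-6, 9, 2) = 9
H (White): max(-5, 19, -16) = 19
I (White): max(4, 14, 5) = 14
F (Black): min(9, 19, 14) = 9
B (White): max(-5, 9) = 9
L (White): max(-17, -3) = -3
M (White): max(15, 13, -6) = 15
K (Black): min(-3, 15, -7) = -7
J (White): max(-7, 17, -17) = 17
Root (Black): min(9, 17, -4) = -4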